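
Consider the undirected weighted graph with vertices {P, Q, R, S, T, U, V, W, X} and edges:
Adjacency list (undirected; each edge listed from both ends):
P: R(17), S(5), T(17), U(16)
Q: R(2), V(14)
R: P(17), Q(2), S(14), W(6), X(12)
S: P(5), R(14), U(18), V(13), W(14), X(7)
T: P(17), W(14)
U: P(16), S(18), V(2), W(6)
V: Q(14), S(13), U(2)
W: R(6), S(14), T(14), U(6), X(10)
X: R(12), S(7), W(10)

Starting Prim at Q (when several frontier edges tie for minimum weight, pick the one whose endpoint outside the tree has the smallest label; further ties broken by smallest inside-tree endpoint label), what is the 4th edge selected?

U-V

Grow the tree from Q using Prim:
Step 1: cheapest edge leaving the tree is Q—R (2); add R.
Step 2: cheapest edge leaving the tree is R—W (6); add W.
Step 3: cheapest edge leaving the tree is U—W (6); add U.
Step 4: cheapest edge leaving the tree is U—V (2); add V.
Step 5: cheapest edge leaving the tree is W—X (10); add X.
Step 6: cheapest edge leaving the tree is S—X (7); add S.
Step 7: cheapest edge leaving the tree is P—S (5); add P.
Step 8: cheapest edge leaving the tree is T—W (14); add T.
The 4th edge added is U—V.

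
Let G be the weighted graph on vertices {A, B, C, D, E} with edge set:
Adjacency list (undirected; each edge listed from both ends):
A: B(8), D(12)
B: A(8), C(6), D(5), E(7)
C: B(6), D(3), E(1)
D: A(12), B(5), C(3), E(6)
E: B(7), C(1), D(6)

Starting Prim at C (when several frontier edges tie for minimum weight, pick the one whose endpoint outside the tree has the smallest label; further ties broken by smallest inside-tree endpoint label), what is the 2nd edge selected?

Prim's algorithm from C:
Step 1: cheapest edge leaving the tree is C–E (1); add E.
Step 2: cheapest edge leaving the tree is C–D (3); add D.
Step 3: cheapest edge leaving the tree is B–D (5); add B.
Step 4: cheapest edge leaving the tree is A–B (8); add A.
The 2nd edge added is C–D.

C-D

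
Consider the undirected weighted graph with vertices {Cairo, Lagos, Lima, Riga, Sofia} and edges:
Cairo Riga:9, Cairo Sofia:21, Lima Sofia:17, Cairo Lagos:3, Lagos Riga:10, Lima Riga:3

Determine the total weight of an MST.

Prim, starting at Sofia.
Step 1: cheapest edge leaving the tree is Lima Sofia (17); add Lima.
Step 2: cheapest edge leaving the tree is Lima Riga (3); add Riga.
Step 3: cheapest edge leaving the tree is Cairo Riga (9); add Cairo.
Step 4: cheapest edge leaving the tree is Cairo Lagos (3); add Lagos.
MST edges: Lima Sofia, Lima Riga, Cairo Riga, Cairo Lagos; total weight 17+3+9+3 = 32.

32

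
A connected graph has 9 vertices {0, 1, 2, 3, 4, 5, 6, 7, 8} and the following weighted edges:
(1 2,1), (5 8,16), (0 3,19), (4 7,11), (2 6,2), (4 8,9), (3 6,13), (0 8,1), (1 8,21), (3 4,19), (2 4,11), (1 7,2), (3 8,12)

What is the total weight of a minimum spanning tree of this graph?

Kruskal: consider edges lightest-first.
0 8 (1): add — endpoints in different components.
1 2 (1): add — endpoints in different components.
1 7 (2): add — endpoints in different components.
2 6 (2): add — endpoints in different components.
4 8 (9): add — endpoints in different components.
2 4 (11): add — endpoints in different components.
4 7 (11): skip — 4 and 7 already connected.
3 8 (12): add — endpoints in different components.
3 6 (13): skip — 3 and 6 already connected.
5 8 (16): add — endpoints in different components.
MST edges: 0 8, 1 2, 1 7, 2 6, 4 8, 2 4, 3 8, 5 8; total weight 1+1+2+2+9+11+12+16 = 54.

54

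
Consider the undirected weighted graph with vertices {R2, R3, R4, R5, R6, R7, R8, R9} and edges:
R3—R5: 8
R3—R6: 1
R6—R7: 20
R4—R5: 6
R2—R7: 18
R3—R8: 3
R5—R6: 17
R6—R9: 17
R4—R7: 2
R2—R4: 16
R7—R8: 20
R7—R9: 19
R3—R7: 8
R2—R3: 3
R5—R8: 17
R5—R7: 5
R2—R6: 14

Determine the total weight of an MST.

39

Grow the tree from R5 using Prim:
Step 1: cheapest edge leaving the tree is R5—R7 (5); add R7.
Step 2: cheapest edge leaving the tree is R4—R7 (2); add R4.
Step 3: cheapest edge leaving the tree is R3—R5 (8); add R3.
Step 4: cheapest edge leaving the tree is R3—R6 (1); add R6.
Step 5: cheapest edge leaving the tree is R2—R3 (3); add R2.
Step 6: cheapest edge leaving the tree is R3—R8 (3); add R8.
Step 7: cheapest edge leaving the tree is R6—R9 (17); add R9.
MST edges: R5—R7, R4—R7, R3—R5, R3—R6, R2—R3, R3—R8, R6—R9; total weight 5+2+8+1+3+3+17 = 39.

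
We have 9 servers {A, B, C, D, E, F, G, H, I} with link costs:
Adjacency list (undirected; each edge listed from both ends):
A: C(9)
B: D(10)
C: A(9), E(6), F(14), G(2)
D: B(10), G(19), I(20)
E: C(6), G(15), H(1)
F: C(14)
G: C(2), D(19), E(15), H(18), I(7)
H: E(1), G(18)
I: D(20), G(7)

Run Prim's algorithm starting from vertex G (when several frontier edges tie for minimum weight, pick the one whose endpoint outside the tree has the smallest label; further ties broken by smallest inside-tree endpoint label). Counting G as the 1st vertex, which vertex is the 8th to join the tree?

Prim, starting at G.
Step 1: frontier [C G 2, G I 7, E G 15, G H 18, D G 19] → take C G (2); add C.
Step 2: frontier [C E 6, A C 9, C F 14, G I 7, E G 15, G H 18, D G 19] → take C E (6); add E.
Step 3: frontier [A C 9, C F 14, E H 1, G I 7, G H 18, D G 19] → take E H (1); add H.
Step 4: frontier [A C 9, C F 14, G I 7, D G 19] → take G I (7); add I.
Step 5: frontier [A C 9, C F 14, D G 19, D I 20] → take A C (9); add A.
Step 6: frontier [C F 14, D G 19, D I 20] → take C F (14); add F.
Step 7: frontier [D G 19, D I 20] → take D G (19); add D.
Step 8: frontier [B D 10] → take B D (10); add B.
Vertex order: G, C, E, H, I, A, F, D, B. The 8th vertex is D.

D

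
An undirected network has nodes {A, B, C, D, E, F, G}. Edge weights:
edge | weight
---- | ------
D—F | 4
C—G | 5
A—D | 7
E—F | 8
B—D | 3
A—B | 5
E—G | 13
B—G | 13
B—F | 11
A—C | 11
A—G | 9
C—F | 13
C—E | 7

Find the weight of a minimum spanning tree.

32

Prim, starting at E.
Step 1: cheapest edge leaving the tree is C—E (7); add C.
Step 2: cheapest edge leaving the tree is C—G (5); add G.
Step 3: cheapest edge leaving the tree is E—F (8); add F.
Step 4: cheapest edge leaving the tree is D—F (4); add D.
Step 5: cheapest edge leaving the tree is B—D (3); add B.
Step 6: cheapest edge leaving the tree is A—B (5); add A.
MST edges: C—E, C—G, E—F, D—F, B—D, A—B; total weight 7+5+8+4+3+5 = 32.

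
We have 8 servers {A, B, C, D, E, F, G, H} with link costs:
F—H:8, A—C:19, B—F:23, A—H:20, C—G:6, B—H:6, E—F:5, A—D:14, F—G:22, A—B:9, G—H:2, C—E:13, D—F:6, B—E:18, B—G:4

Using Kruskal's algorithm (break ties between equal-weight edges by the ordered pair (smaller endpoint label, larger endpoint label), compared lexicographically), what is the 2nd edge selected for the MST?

B-G

Sort edges by weight, then run Kruskal:
G—H (2): add — endpoints in different components.
B—G (4): add — endpoints in different components.
E—F (5): add — endpoints in different components.
B—H (6): skip — B and H already connected.
C—G (6): add — endpoints in different components.
D—F (6): add — endpoints in different components.
F—H (8): add — endpoints in different components.
A—B (9): add — endpoints in different components.
The 2nd edge added is B—G.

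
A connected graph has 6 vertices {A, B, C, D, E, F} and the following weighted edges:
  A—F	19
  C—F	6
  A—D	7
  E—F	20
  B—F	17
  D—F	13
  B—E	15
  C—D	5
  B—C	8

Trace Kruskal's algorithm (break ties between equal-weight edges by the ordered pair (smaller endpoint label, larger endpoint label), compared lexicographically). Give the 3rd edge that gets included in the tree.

Kruskal's algorithm — process edges by increasing weight (ties by edge label):
C—D (5): add. Components now {A} {B} {C,D} {E} {F}
C—F (6): add. Components now {A} {B} {C,D,F} {E}
A—D (7): add. Components now {A,C,D,F} {B} {E}
B—C (8): add. Components now {A,B,C,D,F} {E}
D—F (13): skip — D and F already connected.
B—E (15): add. Components now {A,B,C,D,E,F}
The 3rd edge added is A—D.

A-D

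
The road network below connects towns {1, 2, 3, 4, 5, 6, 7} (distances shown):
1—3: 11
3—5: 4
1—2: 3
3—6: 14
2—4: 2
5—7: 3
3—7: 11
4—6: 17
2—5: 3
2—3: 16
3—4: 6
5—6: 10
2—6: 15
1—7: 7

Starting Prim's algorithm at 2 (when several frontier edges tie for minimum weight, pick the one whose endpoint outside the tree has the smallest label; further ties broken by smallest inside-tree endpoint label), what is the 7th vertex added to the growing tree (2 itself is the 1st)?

6

Prim, starting at 2.
Step 1: cheapest edge leaving the tree is 2—4 (2); add 4.
Step 2: cheapest edge leaving the tree is 1—2 (3); add 1.
Step 3: cheapest edge leaving the tree is 2—5 (3); add 5.
Step 4: cheapest edge leaving the tree is 5—7 (3); add 7.
Step 5: cheapest edge leaving the tree is 3—5 (4); add 3.
Step 6: cheapest edge leaving the tree is 5—6 (10); add 6.
Vertex order: 2, 4, 1, 5, 7, 3, 6. The 7th vertex is 6.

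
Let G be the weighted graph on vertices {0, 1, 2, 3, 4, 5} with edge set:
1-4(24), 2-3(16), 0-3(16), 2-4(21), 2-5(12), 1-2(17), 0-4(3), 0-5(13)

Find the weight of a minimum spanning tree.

61

Kruskal's algorithm — process edges by increasing weight (ties by edge label):
0-4 (3): add. Components now {0,4} {1} {2} {3} {5}
2-5 (12): add. Components now {0,4} {1} {2,5} {3}
0-5 (13): add. Components now {0,2,4,5} {1} {3}
0-3 (16): add. Components now {0,2,3,4,5} {1}
2-3 (16): skip — 2 and 3 already connected.
1-2 (17): add. Components now {0,1,2,3,4,5}
MST edges: 0-4, 2-5, 0-5, 0-3, 1-2; total weight 3+12+13+16+17 = 61.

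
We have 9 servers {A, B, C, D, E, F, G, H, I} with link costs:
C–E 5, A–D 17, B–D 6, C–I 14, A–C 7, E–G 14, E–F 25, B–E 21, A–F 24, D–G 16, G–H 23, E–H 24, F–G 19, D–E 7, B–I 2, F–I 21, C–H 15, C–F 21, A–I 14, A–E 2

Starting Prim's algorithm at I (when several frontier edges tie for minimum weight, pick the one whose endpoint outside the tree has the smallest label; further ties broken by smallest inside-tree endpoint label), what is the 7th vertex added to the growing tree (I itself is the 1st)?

G

Grow the tree from I using Prim:
Step 1: cheapest edge leaving the tree is B–I (2); add B.
Step 2: cheapest edge leaving the tree is B–D (6); add D.
Step 3: cheapest edge leaving the tree is D–E (7); add E.
Step 4: cheapest edge leaving the tree is A–E (2); add A.
Step 5: cheapest edge leaving the tree is C–E (5); add C.
Step 6: cheapest edge leaving the tree is E–G (14); add G.
Step 7: cheapest edge leaving the tree is C–H (15); add H.
Step 8: cheapest edge leaving the tree is F–G (19); add F.
Vertex order: I, B, D, E, A, C, G, H, F. The 7th vertex is G.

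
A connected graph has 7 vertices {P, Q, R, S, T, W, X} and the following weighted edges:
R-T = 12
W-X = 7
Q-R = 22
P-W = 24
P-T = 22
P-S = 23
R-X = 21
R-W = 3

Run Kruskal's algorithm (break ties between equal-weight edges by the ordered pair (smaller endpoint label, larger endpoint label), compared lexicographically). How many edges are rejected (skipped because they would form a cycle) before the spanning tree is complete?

Kruskal's algorithm — process edges by increasing weight (ties by edge label):
R-W (3): add. Components now {R,W} {S} {Q} {X} {P} {T}
W-X (7): add. Components now {R,W,X} {S} {Q} {P} {T}
R-T (12): add. Components now {R,T,W,X} {S} {Q} {P}
R-X (21): skip — X and R already connected.
P-T (22): add. Components now {P,R,T,W,X} {S} {Q}
Q-R (22): add. Components now {P,Q,R,T,W,X} {S}
P-S (23): add. Components now {P,Q,R,S,T,W,X}
Edges rejected before the tree was complete: 1.

1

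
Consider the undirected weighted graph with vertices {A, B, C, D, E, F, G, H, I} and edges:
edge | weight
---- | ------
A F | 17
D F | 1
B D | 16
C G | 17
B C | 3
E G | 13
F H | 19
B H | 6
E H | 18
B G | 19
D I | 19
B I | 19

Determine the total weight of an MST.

92

Prim, starting at F.
Step 1: frontier [D F 1, A F 17, F H 19] → take D F (1); add D.
Step 2: frontier [B D 16, D I 19, A F 17, F H 19] → take B D (16); add B.
Step 3: frontier [B C 3, B H 6, B G 19, B I 19, D I 19, A F 17, F H 19] → take B C (3); add C.
Step 4: frontier [B H 6, B G 19, B I 19, C G 17, D I 19, A F 17, F H 19] → take B H (6); add H.
Step 5: frontier [B G 19, B I 19, C G 17, D I 19, A F 17, E H 18] → take A F (17); add A.
Step 6: frontier [B G 19, B I 19, C G 17, D I 19, E H 18] → take C G (17); add G.
Step 7: frontier [B I 19, D I 19, E G 13, E H 18] → take E G (13); add E.
Step 8: frontier [B I 19, D I 19] → take B I (19); add I.
MST edges: D F, B D, B C, B H, A F, C G, E G, B I; total weight 1+16+3+6+17+17+13+19 = 92.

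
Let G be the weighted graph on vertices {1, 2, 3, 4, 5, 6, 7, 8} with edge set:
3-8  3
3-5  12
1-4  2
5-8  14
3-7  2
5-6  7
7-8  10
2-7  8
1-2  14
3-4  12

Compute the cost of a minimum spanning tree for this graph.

Prim's algorithm from 5:
Step 1: cheapest edge leaving the tree is 5-6 (7); add 6.
Step 2: cheapest edge leaving the tree is 3-5 (12); add 3.
Step 3: cheapest edge leaving the tree is 3-7 (2); add 7.
Step 4: cheapest edge leaving the tree is 3-8 (3); add 8.
Step 5: cheapest edge leaving the tree is 2-7 (8); add 2.
Step 6: cheapest edge leaving the tree is 3-4 (12); add 4.
Step 7: cheapest edge leaving the tree is 1-4 (2); add 1.
MST edges: 5-6, 3-5, 3-7, 3-8, 2-7, 3-4, 1-4; total weight 7+12+2+3+8+12+2 = 46.

46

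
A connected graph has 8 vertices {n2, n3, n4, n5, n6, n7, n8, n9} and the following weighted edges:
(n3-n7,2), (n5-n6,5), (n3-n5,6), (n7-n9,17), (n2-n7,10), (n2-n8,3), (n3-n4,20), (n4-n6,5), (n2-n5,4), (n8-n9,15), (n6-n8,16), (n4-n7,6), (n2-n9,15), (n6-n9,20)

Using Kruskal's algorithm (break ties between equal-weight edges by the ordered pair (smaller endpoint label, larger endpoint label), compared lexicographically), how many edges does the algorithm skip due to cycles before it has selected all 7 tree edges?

Kruskal's algorithm — process edges by increasing weight (ties by edge label):
n3-n7 (2): add — endpoints in different components.
n2-n8 (3): add — endpoints in different components.
n2-n5 (4): add — endpoints in different components.
n4-n6 (5): add — endpoints in different components.
n5-n6 (5): add — endpoints in different components.
n3-n5 (6): add — endpoints in different components.
n4-n7 (6): skip — n4 and n7 already connected.
n2-n7 (10): skip — n2 and n7 already connected.
n2-n9 (15): add — endpoints in different components.
Edges rejected before the tree was complete: 2.

2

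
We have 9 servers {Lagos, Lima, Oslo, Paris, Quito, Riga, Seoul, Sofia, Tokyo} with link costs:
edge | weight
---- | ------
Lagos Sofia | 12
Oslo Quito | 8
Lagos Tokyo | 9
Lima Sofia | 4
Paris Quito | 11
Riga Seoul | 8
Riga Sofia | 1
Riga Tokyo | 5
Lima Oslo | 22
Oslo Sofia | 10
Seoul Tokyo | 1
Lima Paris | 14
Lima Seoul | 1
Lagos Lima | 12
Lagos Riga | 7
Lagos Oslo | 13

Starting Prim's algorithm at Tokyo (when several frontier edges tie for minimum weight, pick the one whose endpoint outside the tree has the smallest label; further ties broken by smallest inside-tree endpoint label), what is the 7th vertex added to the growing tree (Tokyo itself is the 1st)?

Prim's algorithm from Tokyo:
Step 1: cheapest edge leaving the tree is Seoul Tokyo (1); add Seoul.
Step 2: cheapest edge leaving the tree is Lima Seoul (1); add Lima.
Step 3: cheapest edge leaving the tree is Lima Sofia (4); add Sofia.
Step 4: cheapest edge leaving the tree is Riga Sofia (1); add Riga.
Step 5: cheapest edge leaving the tree is Lagos Riga (7); add Lagos.
Step 6: cheapest edge leaving the tree is Oslo Sofia (10); add Oslo.
Step 7: cheapest edge leaving the tree is Oslo Quito (8); add Quito.
Step 8: cheapest edge leaving the tree is Paris Quito (11); add Paris.
Vertex order: Tokyo, Seoul, Lima, Sofia, Riga, Lagos, Oslo, Quito, Paris. The 7th vertex is Oslo.

Oslo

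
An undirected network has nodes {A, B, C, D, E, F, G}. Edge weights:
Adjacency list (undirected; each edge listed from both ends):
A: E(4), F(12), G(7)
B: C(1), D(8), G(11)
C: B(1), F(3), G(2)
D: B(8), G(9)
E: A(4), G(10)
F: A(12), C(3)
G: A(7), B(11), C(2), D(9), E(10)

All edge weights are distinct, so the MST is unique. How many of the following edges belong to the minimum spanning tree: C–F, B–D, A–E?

3

Kruskal's algorithm — process edges by increasing weight (ties by edge label):
B–C (1): add. Components now {A} {B,C} {D} {E} {F} {G}
C–G (2): add. Components now {A} {B,C,G} {D} {E} {F}
C–F (3): add. Components now {A} {B,C,F,G} {D} {E}
A–E (4): add. Components now {A,E} {B,C,F,G} {D}
A–G (7): add. Components now {A,B,C,E,F,G} {D}
B–D (8): add. Components now {A,B,C,D,E,F,G}
MST edge set: {B–C, C–G, C–F, A–E, A–G, B–D}.
Of the listed edges, {C–F, B–D, A–E} are in the MST → 3.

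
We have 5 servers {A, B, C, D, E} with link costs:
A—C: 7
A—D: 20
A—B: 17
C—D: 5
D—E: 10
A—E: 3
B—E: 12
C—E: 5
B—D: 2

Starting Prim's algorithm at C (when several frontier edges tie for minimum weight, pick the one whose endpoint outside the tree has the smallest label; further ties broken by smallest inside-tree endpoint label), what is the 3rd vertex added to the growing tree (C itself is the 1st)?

B

Prim, starting at C.
Step 1: cheapest edge leaving the tree is C—D (5); add D.
Step 2: cheapest edge leaving the tree is B—D (2); add B.
Step 3: cheapest edge leaving the tree is C—E (5); add E.
Step 4: cheapest edge leaving the tree is A—E (3); add A.
Vertex order: C, D, B, E, A. The 3rd vertex is B.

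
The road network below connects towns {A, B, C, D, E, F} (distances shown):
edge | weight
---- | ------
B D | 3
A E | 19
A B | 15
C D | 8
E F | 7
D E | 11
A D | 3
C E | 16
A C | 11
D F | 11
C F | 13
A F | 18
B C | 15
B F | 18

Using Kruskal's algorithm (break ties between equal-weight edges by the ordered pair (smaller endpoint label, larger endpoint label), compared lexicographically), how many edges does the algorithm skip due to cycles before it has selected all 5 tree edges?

Sort edges by weight, then run Kruskal:
A D (3): add — endpoints in different components.
B D (3): add — endpoints in different components.
E F (7): add — endpoints in different components.
C D (8): add — endpoints in different components.
A C (11): skip — A and C already connected.
D E (11): add — endpoints in different components.
Edges rejected before the tree was complete: 1.

1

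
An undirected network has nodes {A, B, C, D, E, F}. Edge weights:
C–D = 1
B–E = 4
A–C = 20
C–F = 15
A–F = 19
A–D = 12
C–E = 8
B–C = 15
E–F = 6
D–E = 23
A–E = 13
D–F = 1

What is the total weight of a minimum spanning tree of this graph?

Prim, starting at C.
Step 1: cheapest edge leaving the tree is C–D (1); add D.
Step 2: cheapest edge leaving the tree is D–F (1); add F.
Step 3: cheapest edge leaving the tree is E–F (6); add E.
Step 4: cheapest edge leaving the tree is B–E (4); add B.
Step 5: cheapest edge leaving the tree is A–D (12); add A.
MST edges: C–D, D–F, E–F, B–E, A–D; total weight 1+1+6+4+12 = 24.

24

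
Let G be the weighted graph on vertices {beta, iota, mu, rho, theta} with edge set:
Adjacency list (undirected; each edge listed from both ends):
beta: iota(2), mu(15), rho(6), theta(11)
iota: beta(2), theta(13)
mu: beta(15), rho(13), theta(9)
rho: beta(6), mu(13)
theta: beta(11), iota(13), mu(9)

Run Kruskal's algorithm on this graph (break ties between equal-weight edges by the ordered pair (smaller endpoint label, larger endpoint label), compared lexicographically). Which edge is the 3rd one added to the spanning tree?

Sort edges by weight, then run Kruskal:
beta iota (2): add. Components now {beta,iota} {rho} {mu} {theta}
beta rho (6): add. Components now {beta,iota,rho} {mu} {theta}
mu theta (9): add. Components now {beta,iota,rho} {mu,theta}
beta theta (11): add. Components now {beta,iota,mu,rho,theta}
The 3rd edge added is mu theta.

mu-theta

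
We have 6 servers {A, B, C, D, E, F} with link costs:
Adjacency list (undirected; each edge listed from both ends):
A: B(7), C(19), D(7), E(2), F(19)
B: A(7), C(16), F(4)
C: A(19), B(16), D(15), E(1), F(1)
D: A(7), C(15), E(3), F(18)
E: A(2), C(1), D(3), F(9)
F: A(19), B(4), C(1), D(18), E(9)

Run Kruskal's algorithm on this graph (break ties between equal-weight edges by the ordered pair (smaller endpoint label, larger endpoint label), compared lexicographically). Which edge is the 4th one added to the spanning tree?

Sort edges by weight, then run Kruskal:
C–E (1): add — endpoints in different components.
C–F (1): add — endpoints in different components.
A–E (2): add — endpoints in different components.
D–E (3): add — endpoints in different components.
B–F (4): add — endpoints in different components.
The 4th edge added is D–E.

D-E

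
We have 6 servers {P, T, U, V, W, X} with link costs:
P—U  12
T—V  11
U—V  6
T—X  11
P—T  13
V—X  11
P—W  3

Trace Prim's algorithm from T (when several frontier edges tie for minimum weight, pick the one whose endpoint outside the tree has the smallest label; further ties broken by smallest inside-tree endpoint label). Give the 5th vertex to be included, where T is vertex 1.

Prim, starting at T.
Step 1: frontier [T—V 11, T—X 11, P—T 13] → take T—V (11); add V.
Step 2: frontier [T—X 11, P—T 13, U—V 6, V—X 11] → take U—V (6); add U.
Step 3: frontier [T—X 11, P—T 13, P—U 12, V—X 11] → take T—X (11); add X.
Step 4: frontier [P—T 13, P—U 12] → take P—U (12); add P.
Step 5: frontier [P—W 3] → take P—W (3); add W.
Vertex order: T, V, U, X, P, W. The 5th vertex is P.

P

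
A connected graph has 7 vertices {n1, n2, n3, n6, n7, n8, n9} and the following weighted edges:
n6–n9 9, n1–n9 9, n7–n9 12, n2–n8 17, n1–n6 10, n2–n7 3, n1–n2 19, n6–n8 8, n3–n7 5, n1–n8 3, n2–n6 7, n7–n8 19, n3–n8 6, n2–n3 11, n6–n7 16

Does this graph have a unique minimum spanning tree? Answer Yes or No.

Kruskal: consider edges lightest-first.
n1–n8 (3): add — endpoints in different components.
n2–n7 (3): add — endpoints in different components.
n3–n7 (5): add — endpoints in different components.
n3–n8 (6): add — endpoints in different components.
n2–n6 (7): add — endpoints in different components.
n6–n8 (8): skip — n8 and n6 already connected.
n1–n9 (9): add — endpoints in different components.
Non-tree edge n6–n9 has weight 9, equal to the heaviest edge on its tree cycle — swapping gives another MST of the same weight. Not unique.

No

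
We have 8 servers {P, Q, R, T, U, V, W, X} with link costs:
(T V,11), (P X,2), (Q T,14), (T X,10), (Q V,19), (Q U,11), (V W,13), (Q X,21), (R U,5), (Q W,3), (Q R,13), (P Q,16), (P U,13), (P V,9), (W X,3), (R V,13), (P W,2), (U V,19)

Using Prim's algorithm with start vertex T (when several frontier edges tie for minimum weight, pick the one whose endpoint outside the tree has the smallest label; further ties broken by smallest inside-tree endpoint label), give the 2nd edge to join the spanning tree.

P-X

Prim, starting at T.
Step 1: cheapest edge leaving the tree is T X (10); add X.
Step 2: cheapest edge leaving the tree is P X (2); add P.
Step 3: cheapest edge leaving the tree is P W (2); add W.
Step 4: cheapest edge leaving the tree is Q W (3); add Q.
Step 5: cheapest edge leaving the tree is P V (9); add V.
Step 6: cheapest edge leaving the tree is Q U (11); add U.
Step 7: cheapest edge leaving the tree is R U (5); add R.
The 2nd edge added is P X.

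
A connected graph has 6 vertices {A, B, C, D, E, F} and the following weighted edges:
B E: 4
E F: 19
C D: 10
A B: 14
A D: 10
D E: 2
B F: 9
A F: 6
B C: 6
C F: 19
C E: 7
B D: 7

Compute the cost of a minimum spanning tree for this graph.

Kruskal: consider edges lightest-first.
D E (2): add. Components now {A} {B} {C} {D,E} {F}
B E (4): add. Components now {A} {B,D,E} {C} {F}
A F (6): add. Components now {A,F} {B,D,E} {C}
B C (6): add. Components now {A,F} {B,C,D,E}
B D (7): skip — B and D already connected.
C E (7): skip — C and E already connected.
B F (9): add. Components now {A,B,C,D,E,F}
MST edges: D E, B E, A F, B C, B F; total weight 2+4+6+6+9 = 27.

27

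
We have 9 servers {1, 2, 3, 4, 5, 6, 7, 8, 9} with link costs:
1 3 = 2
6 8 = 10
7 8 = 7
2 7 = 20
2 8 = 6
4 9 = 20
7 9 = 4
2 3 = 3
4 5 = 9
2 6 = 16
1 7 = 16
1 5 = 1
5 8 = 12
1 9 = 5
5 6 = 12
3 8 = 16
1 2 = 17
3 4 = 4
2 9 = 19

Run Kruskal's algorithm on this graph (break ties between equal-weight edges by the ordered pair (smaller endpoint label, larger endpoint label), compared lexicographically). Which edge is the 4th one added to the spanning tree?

3-4

Sort edges by weight, then run Kruskal:
1 5 (1): add — endpoints in different components.
1 3 (2): add — endpoints in different components.
2 3 (3): add — endpoints in different components.
3 4 (4): add — endpoints in different components.
7 9 (4): add — endpoints in different components.
1 9 (5): add — endpoints in different components.
2 8 (6): add — endpoints in different components.
7 8 (7): skip — 7 and 8 already connected.
4 5 (9): skip — 4 and 5 already connected.
6 8 (10): add — endpoints in different components.
The 4th edge added is 3 4.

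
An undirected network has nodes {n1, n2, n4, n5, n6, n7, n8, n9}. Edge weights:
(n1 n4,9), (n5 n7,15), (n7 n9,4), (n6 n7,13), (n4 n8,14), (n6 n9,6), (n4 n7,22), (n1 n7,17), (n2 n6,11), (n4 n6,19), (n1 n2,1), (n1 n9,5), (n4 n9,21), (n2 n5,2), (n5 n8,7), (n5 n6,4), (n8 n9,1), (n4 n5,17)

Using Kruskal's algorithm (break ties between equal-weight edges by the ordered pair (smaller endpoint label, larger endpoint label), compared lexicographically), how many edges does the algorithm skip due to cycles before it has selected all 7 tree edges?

Sort edges by weight, then run Kruskal:
n1 n2 (1): add — endpoints in different components.
n8 n9 (1): add — endpoints in different components.
n2 n5 (2): add — endpoints in different components.
n5 n6 (4): add — endpoints in different components.
n7 n9 (4): add — endpoints in different components.
n1 n9 (5): add — endpoints in different components.
n6 n9 (6): skip — n6 and n9 already connected.
n5 n8 (7): skip — n8 and n5 already connected.
n1 n4 (9): add — endpoints in different components.
Edges rejected before the tree was complete: 2.

2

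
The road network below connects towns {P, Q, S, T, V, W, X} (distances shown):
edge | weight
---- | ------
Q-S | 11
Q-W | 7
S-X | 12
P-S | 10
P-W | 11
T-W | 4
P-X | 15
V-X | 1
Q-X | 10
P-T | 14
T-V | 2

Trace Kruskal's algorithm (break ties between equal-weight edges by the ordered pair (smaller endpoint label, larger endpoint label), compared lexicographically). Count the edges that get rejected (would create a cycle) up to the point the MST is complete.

1

Kruskal's algorithm — process edges by increasing weight (ties by edge label):
V-X (1): add. Components now {V,X} {W} {S} {T} {P} {Q}
T-V (2): add. Components now {T,V,X} {W} {S} {P} {Q}
T-W (4): add. Components now {T,V,W,X} {S} {P} {Q}
Q-W (7): add. Components now {Q,T,V,W,X} {S} {P}
P-S (10): add. Components now {Q,T,V,W,X} {P,S}
Q-X (10): skip — X and Q already connected.
P-W (11): add. Components now {P,Q,S,T,V,W,X}
Edges rejected before the tree was complete: 1.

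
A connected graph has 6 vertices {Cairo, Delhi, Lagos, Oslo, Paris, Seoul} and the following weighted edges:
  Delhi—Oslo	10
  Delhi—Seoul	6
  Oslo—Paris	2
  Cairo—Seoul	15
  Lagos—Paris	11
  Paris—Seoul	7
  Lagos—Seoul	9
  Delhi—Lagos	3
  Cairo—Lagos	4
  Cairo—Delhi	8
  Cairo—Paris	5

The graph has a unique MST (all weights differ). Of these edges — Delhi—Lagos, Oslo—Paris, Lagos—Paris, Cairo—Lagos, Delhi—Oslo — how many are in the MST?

Kruskal: consider edges lightest-first.
Oslo—Paris (2): add — endpoints in different components.
Delhi—Lagos (3): add — endpoints in different components.
Cairo—Lagos (4): add — endpoints in different components.
Cairo—Paris (5): add — endpoints in different components.
Delhi—Seoul (6): add — endpoints in different components.
MST edge set: {Oslo—Paris, Delhi—Lagos, Cairo—Lagos, Cairo—Paris, Delhi—Seoul}.
Of the listed edges, {Delhi—Lagos, Oslo—Paris, Cairo—Lagos} are in the MST → 3.

3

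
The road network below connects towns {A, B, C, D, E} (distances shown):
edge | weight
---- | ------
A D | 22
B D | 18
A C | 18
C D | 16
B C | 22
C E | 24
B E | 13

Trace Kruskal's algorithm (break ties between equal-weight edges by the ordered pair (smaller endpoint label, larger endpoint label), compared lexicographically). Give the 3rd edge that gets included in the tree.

Sort edges by weight, then run Kruskal:
B E (13): add. Components now {A} {B,E} {C} {D}
C D (16): add. Components now {A} {B,E} {C,D}
A C (18): add. Components now {A,C,D} {B,E}
B D (18): add. Components now {A,B,C,D,E}
The 3rd edge added is A C.

A-C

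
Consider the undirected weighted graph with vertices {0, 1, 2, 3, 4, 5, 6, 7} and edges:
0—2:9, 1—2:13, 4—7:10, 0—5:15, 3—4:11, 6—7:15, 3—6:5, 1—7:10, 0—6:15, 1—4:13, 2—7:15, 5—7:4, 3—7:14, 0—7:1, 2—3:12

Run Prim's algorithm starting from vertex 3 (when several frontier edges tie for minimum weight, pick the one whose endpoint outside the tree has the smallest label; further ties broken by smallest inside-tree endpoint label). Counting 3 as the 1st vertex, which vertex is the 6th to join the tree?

Prim's algorithm from 3:
Step 1: cheapest edge leaving the tree is 3—6 (5); add 6.
Step 2: cheapest edge leaving the tree is 3—4 (11); add 4.
Step 3: cheapest edge leaving the tree is 4—7 (10); add 7.
Step 4: cheapest edge leaving the tree is 0—7 (1); add 0.
Step 5: cheapest edge leaving the tree is 5—7 (4); add 5.
Step 6: cheapest edge leaving the tree is 0—2 (9); add 2.
Step 7: cheapest edge leaving the tree is 1—7 (10); add 1.
Vertex order: 3, 6, 4, 7, 0, 5, 2, 1. The 6th vertex is 5.

5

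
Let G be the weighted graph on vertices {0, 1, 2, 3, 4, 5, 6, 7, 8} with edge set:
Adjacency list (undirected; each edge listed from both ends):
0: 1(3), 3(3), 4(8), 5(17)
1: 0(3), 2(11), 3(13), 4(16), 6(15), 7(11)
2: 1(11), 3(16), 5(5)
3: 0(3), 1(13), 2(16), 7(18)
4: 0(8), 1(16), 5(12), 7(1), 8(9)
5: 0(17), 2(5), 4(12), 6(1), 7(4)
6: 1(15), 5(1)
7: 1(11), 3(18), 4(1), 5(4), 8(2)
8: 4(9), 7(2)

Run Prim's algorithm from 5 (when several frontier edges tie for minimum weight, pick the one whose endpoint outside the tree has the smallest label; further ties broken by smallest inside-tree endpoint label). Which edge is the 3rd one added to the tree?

4-7

Prim, starting at 5.
Step 1: cheapest edge leaving the tree is 5 6 (1); add 6.
Step 2: cheapest edge leaving the tree is 5 7 (4); add 7.
Step 3: cheapest edge leaving the tree is 4 7 (1); add 4.
Step 4: cheapest edge leaving the tree is 7 8 (2); add 8.
Step 5: cheapest edge leaving the tree is 2 5 (5); add 2.
Step 6: cheapest edge leaving the tree is 0 4 (8); add 0.
Step 7: cheapest edge leaving the tree is 0 1 (3); add 1.
Step 8: cheapest edge leaving the tree is 0 3 (3); add 3.
The 3rd edge added is 4 7.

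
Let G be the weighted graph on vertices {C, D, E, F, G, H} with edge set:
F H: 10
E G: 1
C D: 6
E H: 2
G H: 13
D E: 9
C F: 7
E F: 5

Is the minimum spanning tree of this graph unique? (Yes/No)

Kruskal: consider edges lightest-first.
E G (1): add. Components now {C} {D} {E,G} {F} {H}
E H (2): add. Components now {C} {D} {E,G,H} {F}
E F (5): add. Components now {C} {D} {E,F,G,H}
C D (6): add. Components now {C,D} {E,F,G,H}
C F (7): add. Components now {C,D,E,F,G,H}
Every non-tree edge has weight strictly greater than the heaviest edge on the tree path between its endpoints, so the MST is unique.

Yes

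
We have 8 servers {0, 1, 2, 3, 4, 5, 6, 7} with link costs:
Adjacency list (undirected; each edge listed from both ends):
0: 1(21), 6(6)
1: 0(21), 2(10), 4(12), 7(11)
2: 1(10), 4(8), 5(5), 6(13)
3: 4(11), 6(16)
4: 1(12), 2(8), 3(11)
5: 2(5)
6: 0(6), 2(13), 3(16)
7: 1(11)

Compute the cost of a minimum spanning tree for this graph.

64

Prim, starting at 6.
Step 1: frontier [0–6 6, 2–6 13, 3–6 16] → take 0–6 (6); add 0.
Step 2: frontier [0–1 21, 2–6 13, 3–6 16] → take 2–6 (13); add 2.
Step 3: frontier [0–1 21, 2–5 5, 2–4 8, 1–2 10, 3–6 16] → take 2–5 (5); add 5.
Step 4: frontier [0–1 21, 2–4 8, 1–2 10, 3–6 16] → take 2–4 (8); add 4.
Step 5: frontier [0–1 21, 1–2 10, 3–4 11, 1–4 12, 3–6 16] → take 1–2 (10); add 1.
Step 6: frontier [1–7 11, 3–4 11, 3–6 16] → take 3–4 (11); add 3.
Step 7: frontier [1–7 11] → take 1–7 (11); add 7.
MST edges: 0–6, 2–6, 2–5, 2–4, 1–2, 3–4, 1–7; total weight 6+13+5+8+10+11+11 = 64.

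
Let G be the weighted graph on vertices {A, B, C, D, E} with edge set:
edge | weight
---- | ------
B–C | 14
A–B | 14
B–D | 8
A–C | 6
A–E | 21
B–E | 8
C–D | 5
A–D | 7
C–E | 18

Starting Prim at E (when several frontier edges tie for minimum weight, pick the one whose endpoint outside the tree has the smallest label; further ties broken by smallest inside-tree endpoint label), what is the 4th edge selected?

A-C

Grow the tree from E using Prim:
Step 1: cheapest edge leaving the tree is B–E (8); add B.
Step 2: cheapest edge leaving the tree is B–D (8); add D.
Step 3: cheapest edge leaving the tree is C–D (5); add C.
Step 4: cheapest edge leaving the tree is A–C (6); add A.
The 4th edge added is A–C.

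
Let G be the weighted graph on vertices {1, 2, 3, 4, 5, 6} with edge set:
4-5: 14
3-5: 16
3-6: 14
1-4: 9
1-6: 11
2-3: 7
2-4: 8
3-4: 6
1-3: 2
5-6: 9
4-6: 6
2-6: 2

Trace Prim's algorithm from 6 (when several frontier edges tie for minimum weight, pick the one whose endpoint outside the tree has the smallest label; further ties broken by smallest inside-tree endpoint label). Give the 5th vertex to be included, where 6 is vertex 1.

1

Grow the tree from 6 using Prim:
Step 1: frontier [2-6 2, 4-6 6, 5-6 9, 1-6 11, 3-6 14] → take 2-6 (2); add 2.
Step 2: frontier [2-3 7, 2-4 8, 4-6 6, 5-6 9, 1-6 11, 3-6 14] → take 4-6 (6); add 4.
Step 3: frontier [2-3 7, 3-4 6, 1-4 9, 4-5 14, 5-6 9, 1-6 11, 3-6 14] → take 3-4 (6); add 3.
Step 4: frontier [1-3 2, 3-5 16, 1-4 9, 4-5 14, 5-6 9, 1-6 11] → take 1-3 (2); add 1.
Step 5: frontier [3-5 16, 4-5 14, 5-6 9] → take 5-6 (9); add 5.
Vertex order: 6, 2, 4, 3, 1, 5. The 5th vertex is 1.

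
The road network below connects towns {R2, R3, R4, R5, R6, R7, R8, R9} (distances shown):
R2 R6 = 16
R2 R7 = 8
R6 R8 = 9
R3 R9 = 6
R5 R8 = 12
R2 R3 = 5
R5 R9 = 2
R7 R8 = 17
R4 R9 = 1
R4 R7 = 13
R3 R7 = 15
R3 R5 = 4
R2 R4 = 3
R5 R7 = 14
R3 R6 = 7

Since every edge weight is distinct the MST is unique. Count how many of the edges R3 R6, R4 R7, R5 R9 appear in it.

2

Kruskal: consider edges lightest-first.
R4 R9 (1): add — endpoints in different components.
R5 R9 (2): add — endpoints in different components.
R2 R4 (3): add — endpoints in different components.
R3 R5 (4): add — endpoints in different components.
R2 R3 (5): skip — R2 and R3 already connected.
R3 R9 (6): skip — R9 and R3 already connected.
R3 R6 (7): add — endpoints in different components.
R2 R7 (8): add — endpoints in different components.
R6 R8 (9): add — endpoints in different components.
MST edge set: {R4 R9, R5 R9, R2 R4, R3 R5, R3 R6, R2 R7, R6 R8}.
Of the listed edges, {R3 R6, R5 R9} are in the MST → 2.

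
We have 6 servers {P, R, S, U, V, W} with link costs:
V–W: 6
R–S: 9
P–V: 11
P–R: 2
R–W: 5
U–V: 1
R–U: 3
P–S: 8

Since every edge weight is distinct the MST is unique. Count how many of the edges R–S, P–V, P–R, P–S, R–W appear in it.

3

Kruskal's algorithm — process edges by increasing weight (ties by edge label):
U–V (1): add. Components now {R} {P} {U,V} {S} {W}
P–R (2): add. Components now {P,R} {U,V} {S} {W}
R–U (3): add. Components now {P,R,U,V} {S} {W}
R–W (5): add. Components now {P,R,U,V,W} {S}
V–W (6): skip — V and W already connected.
P–S (8): add. Components now {P,R,S,U,V,W}
MST edge set: {U–V, P–R, R–U, R–W, P–S}.
Of the listed edges, {P–R, P–S, R–W} are in the MST → 3.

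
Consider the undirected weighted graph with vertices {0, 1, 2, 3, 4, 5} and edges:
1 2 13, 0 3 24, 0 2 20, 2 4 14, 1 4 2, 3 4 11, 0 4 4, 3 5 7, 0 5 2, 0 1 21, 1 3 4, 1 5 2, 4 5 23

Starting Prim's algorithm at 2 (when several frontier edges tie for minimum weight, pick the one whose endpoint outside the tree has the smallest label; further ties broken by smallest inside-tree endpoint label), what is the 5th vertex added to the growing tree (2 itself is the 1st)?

Prim, starting at 2.
Step 1: frontier [1 2 13, 2 4 14, 0 2 20] → take 1 2 (13); add 1.
Step 2: frontier [1 4 2, 1 5 2, 1 3 4, 0 1 21, 2 4 14, 0 2 20] → take 1 4 (2); add 4.
Step 3: frontier [1 5 2, 1 3 4, 0 1 21, 0 2 20, 0 4 4, 3 4 11, 4 5 23] → take 1 5 (2); add 5.
Step 4: frontier [1 3 4, 0 1 21, 0 2 20, 0 4 4, 3 4 11, 0 5 2, 3 5 7] → take 0 5 (2); add 0.
Step 5: frontier [0 3 24, 1 3 4, 3 4 11, 3 5 7] → take 1 3 (4); add 3.
Vertex order: 2, 1, 4, 5, 0, 3. The 5th vertex is 0.

0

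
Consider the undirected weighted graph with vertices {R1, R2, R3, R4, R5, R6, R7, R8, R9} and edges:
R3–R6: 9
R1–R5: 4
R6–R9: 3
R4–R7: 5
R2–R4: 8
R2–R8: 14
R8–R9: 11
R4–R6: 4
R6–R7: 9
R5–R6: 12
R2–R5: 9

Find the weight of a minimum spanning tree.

53

Grow the tree from R1 using Prim:
Step 1: frontier [R1–R5 4] → take R1–R5 (4); add R5.
Step 2: frontier [R2–R5 9, R5–R6 12] → take R2–R5 (9); add R2.
Step 3: frontier [R2–R4 8, R2–R8 14, R5–R6 12] → take R2–R4 (8); add R4.
Step 4: frontier [R2–R8 14, R4–R6 4, R4–R7 5, R5–R6 12] → take R4–R6 (4); add R6.
Step 5: frontier [R2–R8 14, R4–R7 5, R6–R9 3, R3–R6 9, R6–R7 9] → take R6–R9 (3); add R9.
Step 6: frontier [R2–R8 14, R4–R7 5, R3–R6 9, R6–R7 9, R8–R9 11] → take R4–R7 (5); add R7.
Step 7: frontier [R2–R8 14, R3–R6 9, R8–R9 11] → take R3–R6 (9); add R3.
Step 8: frontier [R2–R8 14, R8–R9 11] → take R8–R9 (11); add R8.
MST edges: R1–R5, R2–R5, R2–R4, R4–R6, R6–R9, R4–R7, R3–R6, R8–R9; total weight 4+9+8+4+3+5+9+11 = 53.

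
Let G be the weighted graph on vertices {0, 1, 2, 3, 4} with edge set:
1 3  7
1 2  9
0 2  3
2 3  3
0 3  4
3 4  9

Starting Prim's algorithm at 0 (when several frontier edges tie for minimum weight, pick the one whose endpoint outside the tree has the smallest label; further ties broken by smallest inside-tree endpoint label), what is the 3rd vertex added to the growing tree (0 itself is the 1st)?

3

Prim's algorithm from 0:
Step 1: frontier [0 2 3, 0 3 4] → take 0 2 (3); add 2.
Step 2: frontier [0 3 4, 2 3 3, 1 2 9] → take 2 3 (3); add 3.
Step 3: frontier [1 2 9, 1 3 7, 3 4 9] → take 1 3 (7); add 1.
Step 4: frontier [3 4 9] → take 3 4 (9); add 4.
Vertex order: 0, 2, 3, 1, 4. The 3rd vertex is 3.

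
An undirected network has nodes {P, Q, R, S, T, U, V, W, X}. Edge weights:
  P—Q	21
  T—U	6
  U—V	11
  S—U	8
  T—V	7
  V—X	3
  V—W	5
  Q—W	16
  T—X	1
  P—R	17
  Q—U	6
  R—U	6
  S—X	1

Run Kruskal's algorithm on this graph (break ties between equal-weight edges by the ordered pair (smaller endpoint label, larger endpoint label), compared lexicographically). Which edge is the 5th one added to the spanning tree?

Q-U

Kruskal: consider edges lightest-first.
S—X (1): add — endpoints in different components.
T—X (1): add — endpoints in different components.
V—X (3): add — endpoints in different components.
V—W (5): add — endpoints in different components.
Q—U (6): add — endpoints in different components.
R—U (6): add — endpoints in different components.
T—U (6): add — endpoints in different components.
T—V (7): skip — V and T already connected.
S—U (8): skip — U and S already connected.
U—V (11): skip — U and V already connected.
Q—W (16): skip — W and Q already connected.
P—R (17): add — endpoints in different components.
The 5th edge added is Q—U.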